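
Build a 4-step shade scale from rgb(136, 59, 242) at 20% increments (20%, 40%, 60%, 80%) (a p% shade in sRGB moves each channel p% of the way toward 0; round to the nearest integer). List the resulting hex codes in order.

#6d2fc2, #522391, #361861, #1b0c30

20%: (136 − 27.2 = 108.8→109, 59 − 11.8 = 47.2→47, 242 − 48.4 = 193.6→194) → #6d2fc2
40%: (136 − 54.4 = 81.6→82, 59 − 23.6 = 35.4→35, 242 − 96.8 = 145.2→145) → #522391
60%: (136 − 81.6 = 54.4→54, 59 − 35.4 = 23.6→24, 242 − 145.2 = 96.8→97) → #361861
80%: (136 − 108.8 = 27.2→27, 59 − 47.2 = 11.8→12, 242 − 193.6 = 48.4→48) → #1b0c30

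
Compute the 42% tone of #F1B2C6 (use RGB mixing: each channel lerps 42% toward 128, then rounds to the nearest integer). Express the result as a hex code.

#C29DA9

#F1B2C6 is rgb(241, 178, 198).
Lerp each channel 42% toward 128:
  R: 241 − 47.46 = 193.54 → 194
  G: 178 + 0.42×(128−178) = 178 − 21 = 157 → 157
  B: 198 − 29.4 = 168.6 → 169
rgb(194, 157, 169) = #C29DA9.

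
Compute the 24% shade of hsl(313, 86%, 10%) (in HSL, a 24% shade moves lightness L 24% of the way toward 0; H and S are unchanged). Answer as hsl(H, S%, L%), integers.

hsl(313, 86%, 8%)

L moves 24% from 10 toward 0: 10 − 2.4 = 7.6 → 8.
H and S are unchanged.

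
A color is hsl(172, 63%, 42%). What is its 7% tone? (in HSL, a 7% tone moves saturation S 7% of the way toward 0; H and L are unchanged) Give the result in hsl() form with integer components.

S moves 7% from 63 toward 0: 63 − 4.41 = 58.59 → 59.
H and L are unchanged.

hsl(172, 59%, 42%)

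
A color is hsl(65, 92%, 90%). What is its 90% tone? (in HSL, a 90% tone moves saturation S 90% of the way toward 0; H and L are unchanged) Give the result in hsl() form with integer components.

S moves 90% from 92 toward 0: 92 − 82.8 = 9.2 → 9.
H and L are unchanged.

hsl(65, 9%, 90%)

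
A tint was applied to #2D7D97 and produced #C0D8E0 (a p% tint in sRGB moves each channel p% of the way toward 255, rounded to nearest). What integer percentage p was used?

#2D7D97 is rgb(45, 125, 151); #C0D8E0 is rgb(192, 216, 224).
On the R channel (widest range): 192 ≈ 45 + (p/100)(255 − 45), so p ≈ 100×(192 − 45)/(255 − 45) = 14700/210 = 70.00.
p = 70 reproduces all three channels after rounding.

70%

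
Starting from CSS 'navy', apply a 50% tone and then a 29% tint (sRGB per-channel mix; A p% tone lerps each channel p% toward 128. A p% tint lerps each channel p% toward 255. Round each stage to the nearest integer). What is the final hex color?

CSS navy is rgb(0, 0, 128).
A 50% tone moves each channel 50% toward 128:
  R: 0 + 0.5×(128−0) = 0 + 64 = 64 → 64
  G: 0 + 0.5×(128−0) = 0 + 64 = 64 → 64
  B: 128 + 0.5×(128−128) = 128 + 0 = 128 → 128
After the tone: rgb(64, 64, 128) = #404080.
A 29% tint moves each channel 29% toward 255:
  R: 64 + 55.39 = 119.39 → 119
  G: 64 + 0.29×(255−64) = 64 + 55.39 = 119.39 → 119
  B: 128 + 0.29×(255−128) = 128 + 36.83 = 164.83 → 165
rgb(119, 119, 165) = #7777A5.

#7777A5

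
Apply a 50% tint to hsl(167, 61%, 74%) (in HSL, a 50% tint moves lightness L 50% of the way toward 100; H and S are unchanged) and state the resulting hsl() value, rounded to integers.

hsl(167, 61%, 87%)

L moves 50% from 74 toward 100: 74 + 13 = 87 → 87.
H and S are unchanged.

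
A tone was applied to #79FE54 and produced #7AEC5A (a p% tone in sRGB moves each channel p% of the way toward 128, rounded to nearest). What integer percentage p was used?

#79FE54 is rgb(121, 254, 84); #7AEC5A is rgb(122, 236, 90).
On the G channel (widest range): 236 ≈ 254 + (p/100)(128 − 254), so p ≈ 100×(236 − 254)/(128 − 254) = -1800/-126 = 14.29.
p = 14 reproduces all three channels after rounding.

14%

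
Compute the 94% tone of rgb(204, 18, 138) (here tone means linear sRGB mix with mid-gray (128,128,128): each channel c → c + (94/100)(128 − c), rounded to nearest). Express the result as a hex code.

#857981

A 94% tone moves each channel 94% toward 128:
  R: 204 + 0.94×(128−204) = 204 − 71.44 = 132.56 → 133
  G: 18 + 103.4 = 121.4 → 121
  B: 138 − 9.4 = 128.6 → 129
rgb(133, 121, 129) = #857981.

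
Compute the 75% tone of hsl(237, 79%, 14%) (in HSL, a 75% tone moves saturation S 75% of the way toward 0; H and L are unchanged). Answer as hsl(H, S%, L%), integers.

S moves 75% from 79 toward 0: 79 − 59.25 = 19.75 → 20.
H and L are unchanged.

hsl(237, 20%, 14%)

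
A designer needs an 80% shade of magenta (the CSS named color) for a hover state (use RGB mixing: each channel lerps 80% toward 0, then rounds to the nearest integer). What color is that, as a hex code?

CSS magenta is rgb(255, 0, 255).
Per channel, c → c + 0.8(0 − c):
  R: 255 − 204 = 51 → 51
  G: 0 + 0 = 0 → 0
  B: 255 + 0.8×(0−255) = 255 − 204 = 51 → 51
rgb(51, 0, 51) = #330033.

#330033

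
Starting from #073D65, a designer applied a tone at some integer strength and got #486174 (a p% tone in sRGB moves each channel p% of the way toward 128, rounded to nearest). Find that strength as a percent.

54%

#073D65 is rgb(7, 61, 101); #486174 is rgb(72, 97, 116).
On the R channel (widest range): 72 ≈ 7 + (p/100)(128 − 7), so p ≈ 100×(72 − 7)/(128 − 7) = 6500/121 = 53.72.
p = 54 reproduces all three channels after rounding.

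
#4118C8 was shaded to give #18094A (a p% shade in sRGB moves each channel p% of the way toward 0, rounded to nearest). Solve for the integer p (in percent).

#4118C8 is rgb(65, 24, 200); #18094A is rgb(24, 9, 74).
On the B channel (widest range): 74 ≈ 200 + (p/100)(0 − 200), so p ≈ 100×(74 − 200)/(0 − 200) = -12600/-200 = 63.00.
p = 63 reproduces all three channels after rounding.

63%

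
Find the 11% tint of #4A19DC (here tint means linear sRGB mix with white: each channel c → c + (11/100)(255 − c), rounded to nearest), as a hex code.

#5E32E0

#4A19DC is rgb(74, 25, 220).
Per channel, c → c + 0.11(255 − c):
  R: 74 + 0.11×(255−74) = 74 + 19.91 = 93.91 → 94
  G: 25 + 0.11×(255−25) = 25 + 25.3 = 50.3 → 50
  B: 220 + 3.85 = 223.85 → 224
rgb(94, 50, 224) = #5E32E0.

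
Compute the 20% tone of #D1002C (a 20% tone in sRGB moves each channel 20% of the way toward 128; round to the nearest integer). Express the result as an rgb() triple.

rgb(193, 26, 61)

#D1002C is rgb(209, 0, 44).
Per channel, c → c + 0.2(128 − c):
  R: 209 + 0.2×(128−209) = 209 − 16.2 = 192.8 → 193
  G: 0 + 0.2×(128−0) = 0 + 25.6 = 25.6 → 26
  B: 44 + 0.2×(128−44) = 44 + 16.8 = 60.8 → 61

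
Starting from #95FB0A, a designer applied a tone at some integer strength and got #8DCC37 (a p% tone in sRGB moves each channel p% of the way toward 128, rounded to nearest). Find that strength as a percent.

38%

#95FB0A is rgb(149, 251, 10); #8DCC37 is rgb(141, 204, 55).
On the G channel (widest range): 204 ≈ 251 + (p/100)(128 − 251), so p ≈ 100×(204 − 251)/(128 − 251) = -4700/-123 = 38.21.
p = 38 reproduces all three channels after rounding.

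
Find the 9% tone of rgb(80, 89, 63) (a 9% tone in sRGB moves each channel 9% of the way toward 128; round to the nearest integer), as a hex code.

Per channel, c → c + 0.09(128 − c):
  R: 80 + 4.32 = 84.32 → 84
  G: 89 + 0.09×(128−89) = 89 + 3.51 = 92.51 → 93
  B: 63 + 0.09×(128−63) = 63 + 5.85 = 68.85 → 69
rgb(84, 93, 69) = #545d45.

#545d45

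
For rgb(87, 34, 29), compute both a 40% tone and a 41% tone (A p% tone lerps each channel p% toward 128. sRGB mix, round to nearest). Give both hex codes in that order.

40% tone:
  R: 87 + 0.4×(128−87) = 87 + 16.4 = 103.4 → 103
  G: 34 + 0.4×(128−34) = 34 + 37.6 = 71.6 → 72
  B: 29 + 0.4×(128−29) = 29 + 39.6 = 68.6 → 69
  → #674845
41% tone:
  R: 87 + 0.41×(128−87) = 87 + 16.81 = 103.81 → 104
  G: 34 + 38.54 = 72.54 → 73
  B: 29 + 0.41×(128−29) = 29 + 40.59 = 69.59 → 70
  → #684946

#674845, #684946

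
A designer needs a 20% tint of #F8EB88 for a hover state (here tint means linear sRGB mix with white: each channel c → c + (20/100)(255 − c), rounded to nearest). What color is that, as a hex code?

#F9EFA0

#F8EB88 is rgb(248, 235, 136).
A 20% tint moves each channel 20% toward 255:
  R: 248 + 0.2×(255−248) = 248 + 1.4 = 249.4 → 249
  G: 235 + 0.2×(255−235) = 235 + 4 = 239 → 239
  B: 136 + 0.2×(255−136) = 136 + 23.8 = 159.8 → 160
rgb(249, 239, 160) = #F9EFA0.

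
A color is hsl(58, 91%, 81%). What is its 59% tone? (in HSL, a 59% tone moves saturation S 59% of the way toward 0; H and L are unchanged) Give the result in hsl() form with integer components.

hsl(58, 37%, 81%)

S moves 59% from 91 toward 0: 91 − 53.69 = 37.31 → 37.
H and L are unchanged.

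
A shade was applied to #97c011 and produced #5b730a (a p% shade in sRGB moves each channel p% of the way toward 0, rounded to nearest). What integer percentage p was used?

#97c011 is rgb(151, 192, 17); #5b730a is rgb(91, 115, 10).
On the G channel (widest range): 115 ≈ 192 + (p/100)(0 − 192), so p ≈ 100×(115 − 192)/(0 − 192) = -7700/-192 = 40.10.
p = 40 reproduces all three channels after rounding.

40%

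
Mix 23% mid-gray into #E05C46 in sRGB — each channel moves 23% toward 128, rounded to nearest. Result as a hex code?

#E05C46 is rgb(224, 92, 70).
A 23% tone moves each channel 23% toward 128:
  R: 224 − 22.08 = 201.92 → 202
  G: 92 + 0.23×(128−92) = 92 + 8.28 = 100.28 → 100
  B: 70 + 13.34 = 83.34 → 83
rgb(202, 100, 83) = #CA6453.

#CA6453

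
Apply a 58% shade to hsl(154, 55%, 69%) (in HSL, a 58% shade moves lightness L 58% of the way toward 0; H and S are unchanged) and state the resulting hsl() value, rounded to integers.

L moves 58% from 69 toward 0: 69 − 40.02 = 28.98 → 29.
H and S are unchanged.

hsl(154, 55%, 29%)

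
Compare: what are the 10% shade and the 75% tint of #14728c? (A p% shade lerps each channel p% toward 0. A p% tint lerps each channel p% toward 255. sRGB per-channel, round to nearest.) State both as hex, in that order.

#14728c is rgb(20, 114, 140).
10% shade:
  R: 20 + 0.1×(0−20) = 20 − 2 = 18 → 18
  G: 114 + 0.1×(0−114) = 114 − 11.4 = 102.6 → 103
  B: 140 − 14 = 126 → 126
  → #12677e
75% tint:
  R: 20 + 0.75×(255−20) = 20 + 176.25 = 196.25 → 196
  G: 114 + 0.75×(255−114) = 114 + 105.75 = 219.75 → 220
  B: 140 + 86.25 = 226.25 → 226
  → #c4dce2

#12677e, #c4dce2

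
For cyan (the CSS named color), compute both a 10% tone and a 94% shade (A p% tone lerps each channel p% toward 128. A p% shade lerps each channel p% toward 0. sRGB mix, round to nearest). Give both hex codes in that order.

CSS cyan is rgb(0, 255, 255).
10% tone:
  R: 0 + 0.1×(128−0) = 0 + 12.8 = 12.8 → 13
  G: 255 + 0.1×(128−255) = 255 − 12.7 = 242.3 → 242
  B: 255 + 0.1×(128−255) = 255 − 12.7 = 242.3 → 242
  → #0DF2F2
94% shade:
  R: 0 + 0 = 0 → 0
  G: 255 − 239.7 = 15.3 → 15
  B: 255 + 0.94×(0−255) = 255 − 239.7 = 15.3 → 15
  → #000F0F

#0DF2F2, #000F0F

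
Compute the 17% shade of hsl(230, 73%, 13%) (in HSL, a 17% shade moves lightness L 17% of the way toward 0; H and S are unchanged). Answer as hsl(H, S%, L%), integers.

hsl(230, 73%, 11%)

L moves 17% from 13 toward 0: 13 − 2.21 = 10.79 → 11.
H and S are unchanged.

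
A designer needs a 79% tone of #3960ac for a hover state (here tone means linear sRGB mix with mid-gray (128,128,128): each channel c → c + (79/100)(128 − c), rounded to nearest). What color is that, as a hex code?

#717989

#3960ac is rgb(57, 96, 172).
Per channel, c → c + 0.79(128 − c):
  R: 57 + 0.79×(128−57) = 57 + 56.09 = 113.09 → 113
  G: 96 + 0.79×(128−96) = 96 + 25.28 = 121.28 → 121
  B: 172 + 0.79×(128−172) = 172 − 34.76 = 137.24 → 137
rgb(113, 121, 137) = #717989.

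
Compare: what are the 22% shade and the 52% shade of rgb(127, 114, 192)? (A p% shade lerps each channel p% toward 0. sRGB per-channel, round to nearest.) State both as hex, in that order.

#635996, #3D375C

22% shade:
  R: 127 + 0.22×(0−127) = 127 − 27.94 = 99.06 → 99
  G: 114 + 0.22×(0−114) = 114 − 25.08 = 88.92 → 89
  B: 192 − 42.24 = 149.76 → 150
  → #635996
52% shade:
  R: 127 + 0.52×(0−127) = 127 − 66.04 = 60.96 → 61
  G: 114 + 0.52×(0−114) = 114 − 59.28 = 54.72 → 55
  B: 192 + 0.52×(0−192) = 192 − 99.84 = 92.16 → 92
  → #3D375C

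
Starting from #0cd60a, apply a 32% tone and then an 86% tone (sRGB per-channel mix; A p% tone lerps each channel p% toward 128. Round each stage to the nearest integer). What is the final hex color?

#758875

#0cd60a is rgb(12, 214, 10).
Lerp each channel 32% toward 128:
  R: 12 + 0.32×(128−12) = 12 + 37.12 = 49.12 → 49
  G: 214 + 0.32×(128−214) = 214 − 27.52 = 186.48 → 186
  B: 10 + 37.76 = 47.76 → 48
After the tone: rgb(49, 186, 48) = #31ba30.
Per channel, c → c + 0.86(128 − c):
  R: 49 + 0.86×(128−49) = 49 + 67.94 = 116.94 → 117
  G: 186 + 0.86×(128−186) = 186 − 49.88 = 136.12 → 136
  B: 48 + 68.8 = 116.8 → 117
rgb(117, 136, 117) = #758875.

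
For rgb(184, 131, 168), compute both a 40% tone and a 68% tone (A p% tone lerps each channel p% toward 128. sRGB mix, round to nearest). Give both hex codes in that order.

#A28298, #92818D

40% tone:
  R: 184 + 0.4×(128−184) = 184 − 22.4 = 161.6 → 162
  G: 131 + 0.4×(128−131) = 131 − 1.2 = 129.8 → 130
  B: 168 + 0.4×(128−168) = 168 − 16 = 152 → 152
  → #A28298
68% tone:
  R: 184 + 0.68×(128−184) = 184 − 38.08 = 145.92 → 146
  G: 131 + 0.68×(128−131) = 131 − 2.04 = 128.96 → 129
  B: 168 − 27.2 = 140.8 → 141
  → #92818D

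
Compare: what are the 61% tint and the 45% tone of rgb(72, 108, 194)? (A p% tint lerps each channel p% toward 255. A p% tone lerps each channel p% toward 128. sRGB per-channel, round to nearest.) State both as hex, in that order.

#B8C6E7, #6175A4

61% tint:
  R: 72 + 111.63 = 183.63 → 184
  G: 108 + 0.61×(255−108) = 108 + 89.67 = 197.67 → 198
  B: 194 + 0.61×(255−194) = 194 + 37.21 = 231.21 → 231
  → #B8C6E7
45% tone:
  R: 72 + 0.45×(128−72) = 72 + 25.2 = 97.2 → 97
  G: 108 + 9 = 117 → 117
  B: 194 − 29.7 = 164.3 → 164
  → #6175A4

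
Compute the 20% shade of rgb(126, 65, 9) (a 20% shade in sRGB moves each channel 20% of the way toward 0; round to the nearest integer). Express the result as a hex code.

#653407

Lerp each channel 20% toward 0:
  R: 126 − 25.2 = 100.8 → 101
  G: 65 − 13 = 52 → 52
  B: 9 + 0.2×(0−9) = 9 − 1.8 = 7.2 → 7
rgb(101, 52, 7) = #653407.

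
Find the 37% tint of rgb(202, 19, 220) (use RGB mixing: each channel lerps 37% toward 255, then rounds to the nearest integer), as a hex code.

#DE6AE9

Lerp each channel 37% toward 255:
  R: 202 + 0.37×(255−202) = 202 + 19.61 = 221.61 → 222
  G: 19 + 87.32 = 106.32 → 106
  B: 220 + 0.37×(255−220) = 220 + 12.95 = 232.95 → 233
rgb(222, 106, 233) = #DE6AE9.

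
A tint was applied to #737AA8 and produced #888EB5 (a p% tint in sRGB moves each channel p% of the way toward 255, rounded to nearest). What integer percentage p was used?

#737AA8 is rgb(115, 122, 168); #888EB5 is rgb(136, 142, 181).
On the R channel (widest range): 136 ≈ 115 + (p/100)(255 − 115), so p ≈ 100×(136 − 115)/(255 − 115) = 2100/140 = 15.00.
p = 15 reproduces all three channels after rounding.

15%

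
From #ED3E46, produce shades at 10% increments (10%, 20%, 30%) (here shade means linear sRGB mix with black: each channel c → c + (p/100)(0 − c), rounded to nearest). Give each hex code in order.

#ED3E46 is rgb(237, 62, 70).
10%: (237 − 23.7 = 213.3→213, 62 − 6.2 = 55.8→56, 70 − 7 = 63→63) → #D5383F
20%: (237 − 47.4 = 189.6→190, 62 − 12.4 = 49.6→50, 70 − 14 = 56→56) → #BE3238
30%: (237 − 71.1 = 165.9→166, 62 − 18.6 = 43.4→43, 70 − 21 = 49→49) → #A62B31

#D5383F, #BE3238, #A62B31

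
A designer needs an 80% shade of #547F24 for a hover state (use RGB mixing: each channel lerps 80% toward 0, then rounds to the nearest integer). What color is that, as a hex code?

#547F24 is rgb(84, 127, 36).
An 80% shade moves each channel 80% toward 0:
  R: 84 + 0.8×(0−84) = 84 − 67.2 = 16.8 → 17
  G: 127 − 101.6 = 25.4 → 25
  B: 36 − 28.8 = 7.2 → 7
rgb(17, 25, 7) = #111907.

#111907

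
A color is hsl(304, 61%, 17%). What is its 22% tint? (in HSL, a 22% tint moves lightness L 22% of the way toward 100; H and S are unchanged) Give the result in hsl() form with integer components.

L moves 22% from 17 toward 100: 17 + 18.26 = 35.26 → 35.
H and S are unchanged.

hsl(304, 61%, 35%)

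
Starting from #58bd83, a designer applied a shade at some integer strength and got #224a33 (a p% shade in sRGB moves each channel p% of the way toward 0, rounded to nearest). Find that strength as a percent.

61%

#58bd83 is rgb(88, 189, 131); #224a33 is rgb(34, 74, 51).
On the G channel (widest range): 74 ≈ 189 + (p/100)(0 − 189), so p ≈ 100×(74 − 189)/(0 − 189) = -11500/-189 = 60.85.
p = 61 reproduces all three channels after rounding.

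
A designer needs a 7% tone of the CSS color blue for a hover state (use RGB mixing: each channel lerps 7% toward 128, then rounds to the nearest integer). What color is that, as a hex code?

#0909f6

CSS blue is rgb(0, 0, 255).
A 7% tone moves each channel 7% toward 128:
  R: 0 + 0.07×(128−0) = 0 + 8.96 = 8.96 → 9
  G: 0 + 8.96 = 8.96 → 9
  B: 255 + 0.07×(128−255) = 255 − 8.89 = 246.11 → 246
rgb(9, 9, 246) = #0909f6.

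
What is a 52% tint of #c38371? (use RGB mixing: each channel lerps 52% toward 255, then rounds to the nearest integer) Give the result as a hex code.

#c38371 is rgb(195, 131, 113).
Per channel, c → c + 0.52(255 − c):
  R: 195 + 0.52×(255−195) = 195 + 31.2 = 226.2 → 226
  G: 131 + 0.52×(255−131) = 131 + 64.48 = 195.48 → 195
  B: 113 + 73.84 = 186.84 → 187
rgb(226, 195, 187) = #e2c3bb.

#e2c3bb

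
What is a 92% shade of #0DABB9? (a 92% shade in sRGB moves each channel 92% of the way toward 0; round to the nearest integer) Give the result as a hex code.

#010E0F

#0DABB9 is rgb(13, 171, 185).
Lerp each channel 92% toward 0:
  R: 13 − 11.96 = 1.04 → 1
  G: 171 + 0.92×(0−171) = 171 − 157.32 = 13.68 → 14
  B: 185 − 170.2 = 14.8 → 15
rgb(1, 14, 15) = #010E0F.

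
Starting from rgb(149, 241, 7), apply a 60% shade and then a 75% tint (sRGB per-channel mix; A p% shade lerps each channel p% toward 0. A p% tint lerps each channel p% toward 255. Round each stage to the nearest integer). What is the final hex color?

A 60% shade moves each channel 60% toward 0:
  R: 149 − 89.4 = 59.6 → 60
  G: 241 + 0.6×(0−241) = 241 − 144.6 = 96.4 → 96
  B: 7 − 4.2 = 2.8 → 3
After the shade: rgb(60, 96, 3) = #3c6003.
Lerp each channel 75% toward 255:
  R: 60 + 146.25 = 206.25 → 206
  G: 96 + 0.75×(255−96) = 96 + 119.25 = 215.25 → 215
  B: 3 + 189 = 192 → 192
rgb(206, 215, 192) = #ced7c0.

#ced7c0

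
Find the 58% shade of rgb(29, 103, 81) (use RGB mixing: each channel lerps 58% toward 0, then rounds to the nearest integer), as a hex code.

#0c2b22

A 58% shade moves each channel 58% toward 0:
  R: 29 + 0.58×(0−29) = 29 − 16.82 = 12.18 → 12
  G: 103 + 0.58×(0−103) = 103 − 59.74 = 43.26 → 43
  B: 81 + 0.58×(0−81) = 81 − 46.98 = 34.02 → 34
rgb(12, 43, 34) = #0c2b22.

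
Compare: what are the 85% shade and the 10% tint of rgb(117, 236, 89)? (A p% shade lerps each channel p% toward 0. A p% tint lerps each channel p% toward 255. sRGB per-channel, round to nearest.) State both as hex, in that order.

#12230d, #83ee6a

85% shade:
  R: 117 + 0.85×(0−117) = 117 − 99.45 = 17.55 → 18
  G: 236 + 0.85×(0−236) = 236 − 200.6 = 35.4 → 35
  B: 89 + 0.85×(0−89) = 89 − 75.65 = 13.35 → 13
  → #12230d
10% tint:
  R: 117 + 13.8 = 130.8 → 131
  G: 236 + 0.1×(255−236) = 236 + 1.9 = 237.9 → 238
  B: 89 + 0.1×(255−89) = 89 + 16.6 = 105.6 → 106
  → #83ee6a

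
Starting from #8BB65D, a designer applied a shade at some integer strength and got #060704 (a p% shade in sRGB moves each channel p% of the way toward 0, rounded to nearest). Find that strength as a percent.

96%

#8BB65D is rgb(139, 182, 93); #060704 is rgb(6, 7, 4).
On the G channel (widest range): 7 ≈ 182 + (p/100)(0 − 182), so p ≈ 100×(7 − 182)/(0 − 182) = -17500/-182 = 96.15.
p = 96 reproduces all three channels after rounding.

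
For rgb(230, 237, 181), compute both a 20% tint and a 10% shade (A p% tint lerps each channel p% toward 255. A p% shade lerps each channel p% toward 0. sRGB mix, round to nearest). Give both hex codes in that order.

20% tint:
  R: 230 + 5 = 235 → 235
  G: 237 + 3.6 = 240.6 → 241
  B: 181 + 0.2×(255−181) = 181 + 14.8 = 195.8 → 196
  → #EBF1C4
10% shade:
  R: 230 − 23 = 207 → 207
  G: 237 + 0.1×(0−237) = 237 − 23.7 = 213.3 → 213
  B: 181 + 0.1×(0−181) = 181 − 18.1 = 162.9 → 163
  → #CFD5A3

#EBF1C4, #CFD5A3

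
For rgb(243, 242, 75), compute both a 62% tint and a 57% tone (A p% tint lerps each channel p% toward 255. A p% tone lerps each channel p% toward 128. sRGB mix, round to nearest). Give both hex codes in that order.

62% tint:
  R: 243 + 7.44 = 250.44 → 250
  G: 242 + 0.62×(255−242) = 242 + 8.06 = 250.06 → 250
  B: 75 + 111.6 = 186.6 → 187
  → #fafabb
57% tone:
  R: 243 + 0.57×(128−243) = 243 − 65.55 = 177.45 → 177
  G: 242 + 0.57×(128−242) = 242 − 64.98 = 177.02 → 177
  B: 75 + 30.21 = 105.21 → 105
  → #b1b169

#fafabb, #b1b169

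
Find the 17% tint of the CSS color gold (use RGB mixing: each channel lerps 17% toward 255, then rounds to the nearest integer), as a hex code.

#ffde2b

CSS gold is rgb(255, 215, 0).
Per channel, c → c + 0.17(255 − c):
  R: 255 + 0.17×(255−255) = 255 + 0 = 255 → 255
  G: 215 + 0.17×(255−215) = 215 + 6.8 = 221.8 → 222
  B: 0 + 43.35 = 43.35 → 43
rgb(255, 222, 43) = #ffde2b.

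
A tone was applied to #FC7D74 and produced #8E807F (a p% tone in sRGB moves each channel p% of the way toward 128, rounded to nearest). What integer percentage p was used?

#FC7D74 is rgb(252, 125, 116); #8E807F is rgb(142, 128, 127).
On the R channel (widest range): 142 ≈ 252 + (p/100)(128 − 252), so p ≈ 100×(142 − 252)/(128 − 252) = -11000/-124 = 88.71.
p = 89 reproduces all three channels after rounding.

89%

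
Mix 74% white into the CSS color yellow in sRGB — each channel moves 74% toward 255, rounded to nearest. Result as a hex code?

CSS yellow is rgb(255, 255, 0).
Per channel, c → c + 0.74(255 − c):
  R: 255 + 0.74×(255−255) = 255 + 0 = 255 → 255
  G: 255 + 0.74×(255−255) = 255 + 0 = 255 → 255
  B: 0 + 0.74×(255−0) = 0 + 188.7 = 188.7 → 189
rgb(255, 255, 189) = #FFFFBD.

#FFFFBD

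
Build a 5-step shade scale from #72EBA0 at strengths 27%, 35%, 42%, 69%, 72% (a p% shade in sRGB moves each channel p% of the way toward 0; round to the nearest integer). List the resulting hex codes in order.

#53AC75, #4A9968, #42885D, #234932, #20422D

#72EBA0 is rgb(114, 235, 160).
27%: (114 − 30.78 = 83.22→83, 235 − 63.45 = 171.55→172, 160 − 43.2 = 116.8→117) → #53AC75
35%: (114 − 39.9 = 74.1→74, 235 − 82.25 = 152.75→153, 160 − 56 = 104→104) → #4A9968
42%: (114 − 47.88 = 66.12→66, 235 − 98.7 = 136.3→136, 160 − 67.2 = 92.8→93) → #42885D
69%: (114 − 78.66 = 35.34→35, 235 − 162.15 = 72.85→73, 160 − 110.4 = 49.6→50) → #234932
72%: (114 − 82.08 = 31.92→32, 235 − 169.2 = 65.8→66, 160 − 115.2 = 44.8→45) → #20422D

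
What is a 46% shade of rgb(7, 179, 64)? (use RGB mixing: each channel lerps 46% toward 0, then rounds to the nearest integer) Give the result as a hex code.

#046123

Per channel, c → c + 0.46(0 − c):
  R: 7 − 3.22 = 3.78 → 4
  G: 179 − 82.34 = 96.66 → 97
  B: 64 + 0.46×(0−64) = 64 − 29.44 = 34.56 → 35
rgb(4, 97, 35) = #046123.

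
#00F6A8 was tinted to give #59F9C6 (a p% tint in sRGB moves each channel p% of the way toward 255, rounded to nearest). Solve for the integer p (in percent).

35%

#00F6A8 is rgb(0, 246, 168); #59F9C6 is rgb(89, 249, 198).
On the R channel (widest range): 89 ≈ 0 + (p/100)(255 − 0), so p ≈ 100×(89 − 0)/(255 − 0) = 8900/255 = 34.90.
p = 35 reproduces all three channels after rounding.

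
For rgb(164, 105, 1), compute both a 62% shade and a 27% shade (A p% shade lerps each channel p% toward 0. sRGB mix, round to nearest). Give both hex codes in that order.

62% shade:
  R: 164 + 0.62×(0−164) = 164 − 101.68 = 62.32 → 62
  G: 105 + 0.62×(0−105) = 105 − 65.1 = 39.9 → 40
  B: 1 + 0.62×(0−1) = 1 − 0.62 = 0.38 → 0
  → #3E2800
27% shade:
  R: 164 + 0.27×(0−164) = 164 − 44.28 = 119.72 → 120
  G: 105 − 28.35 = 76.65 → 77
  B: 1 + 0.27×(0−1) = 1 − 0.27 = 0.73 → 1
  → #784D01

#3E2800, #784D01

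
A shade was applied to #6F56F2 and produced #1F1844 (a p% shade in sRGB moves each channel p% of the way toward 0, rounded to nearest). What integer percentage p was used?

72%

#6F56F2 is rgb(111, 86, 242); #1F1844 is rgb(31, 24, 68).
On the B channel (widest range): 68 ≈ 242 + (p/100)(0 − 242), so p ≈ 100×(68 − 242)/(0 − 242) = -17400/-242 = 71.90.
p = 72 reproduces all three channels after rounding.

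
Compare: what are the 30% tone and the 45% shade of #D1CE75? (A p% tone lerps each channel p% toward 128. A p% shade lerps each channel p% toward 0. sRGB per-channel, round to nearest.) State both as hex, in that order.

#D1CE75 is rgb(209, 206, 117).
30% tone:
  R: 209 − 24.3 = 184.7 → 185
  G: 206 − 23.4 = 182.6 → 183
  B: 117 + 0.3×(128−117) = 117 + 3.3 = 120.3 → 120
  → #B9B778
45% shade:
  R: 209 + 0.45×(0−209) = 209 − 94.05 = 114.95 → 115
  G: 206 + 0.45×(0−206) = 206 − 92.7 = 113.3 → 113
  B: 117 + 0.45×(0−117) = 117 − 52.65 = 64.35 → 64
  → #737140

#B9B778, #737140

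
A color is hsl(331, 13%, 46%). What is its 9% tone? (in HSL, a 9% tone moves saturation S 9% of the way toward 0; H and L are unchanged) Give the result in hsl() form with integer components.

hsl(331, 12%, 46%)

S moves 9% from 13 toward 0: 13 − 1.17 = 11.83 → 12.
H and L are unchanged.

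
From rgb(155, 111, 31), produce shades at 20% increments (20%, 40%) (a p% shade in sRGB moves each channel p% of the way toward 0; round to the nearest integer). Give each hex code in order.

#7C5919, #5D4313

20%: (155 − 31 = 124→124, 111 − 22.2 = 88.8→89, 31 − 6.2 = 24.8→25) → #7C5919
40%: (155 − 62 = 93→93, 111 − 44.4 = 66.6→67, 31 − 12.4 = 18.6→19) → #5D4313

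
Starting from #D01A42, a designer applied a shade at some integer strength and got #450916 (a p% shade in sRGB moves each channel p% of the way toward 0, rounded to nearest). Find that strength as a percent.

67%

#D01A42 is rgb(208, 26, 66); #450916 is rgb(69, 9, 22).
On the R channel (widest range): 69 ≈ 208 + (p/100)(0 − 208), so p ≈ 100×(69 − 208)/(0 − 208) = -13900/-208 = 66.83.
p = 67 reproduces all three channels after rounding.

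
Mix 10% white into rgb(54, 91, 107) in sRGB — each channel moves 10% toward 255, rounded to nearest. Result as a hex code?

#4a6b7a

Per channel, c → c + 0.1(255 − c):
  R: 54 + 0.1×(255−54) = 54 + 20.1 = 74.1 → 74
  G: 91 + 0.1×(255−91) = 91 + 16.4 = 107.4 → 107
  B: 107 + 14.8 = 121.8 → 122
rgb(74, 107, 122) = #4a6b7a.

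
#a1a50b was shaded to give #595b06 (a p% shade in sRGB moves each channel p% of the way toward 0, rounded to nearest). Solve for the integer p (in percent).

45%

#a1a50b is rgb(161, 165, 11); #595b06 is rgb(89, 91, 6).
On the G channel (widest range): 91 ≈ 165 + (p/100)(0 − 165), so p ≈ 100×(91 − 165)/(0 − 165) = -7400/-165 = 44.85.
p = 45 reproduces all three channels after rounding.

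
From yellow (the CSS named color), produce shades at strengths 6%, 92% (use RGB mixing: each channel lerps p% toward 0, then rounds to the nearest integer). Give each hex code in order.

CSS yellow is rgb(255, 255, 0).
6%: (255 − 15.3 = 239.7→240, 255 − 15.3 = 239.7→240, 0→0) → #F0F000
92%: (255 − 234.6 = 20.4→20, 255 − 234.6 = 20.4→20, 0→0) → #141400

#F0F000, #141400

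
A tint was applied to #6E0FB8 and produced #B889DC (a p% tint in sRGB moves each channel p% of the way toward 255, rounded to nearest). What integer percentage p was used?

51%

#6E0FB8 is rgb(110, 15, 184); #B889DC is rgb(184, 137, 220).
On the G channel (widest range): 137 ≈ 15 + (p/100)(255 − 15), so p ≈ 100×(137 − 15)/(255 − 15) = 12200/240 = 50.83.
p = 51 reproduces all three channels after rounding.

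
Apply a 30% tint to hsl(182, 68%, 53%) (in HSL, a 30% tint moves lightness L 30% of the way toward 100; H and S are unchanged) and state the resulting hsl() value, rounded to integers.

L moves 30% from 53 toward 100: 53 + 14.1 = 67.1 → 67.
H and S are unchanged.

hsl(182, 68%, 67%)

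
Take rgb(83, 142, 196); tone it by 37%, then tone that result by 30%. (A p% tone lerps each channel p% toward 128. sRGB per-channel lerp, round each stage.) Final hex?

A 37% tone moves each channel 37% toward 128:
  R: 83 + 0.37×(128−83) = 83 + 16.65 = 99.65 → 100
  G: 142 − 5.18 = 136.82 → 137
  B: 196 + 0.37×(128−196) = 196 − 25.16 = 170.84 → 171
After the tone: rgb(100, 137, 171) = #6489ab.
Per channel, c → c + 0.3(128 − c):
  R: 100 + 8.4 = 108.4 → 108
  G: 137 − 2.7 = 134.3 → 134
  B: 171 − 12.9 = 158.1 → 158
rgb(108, 134, 158) = #6c869e.

#6c869e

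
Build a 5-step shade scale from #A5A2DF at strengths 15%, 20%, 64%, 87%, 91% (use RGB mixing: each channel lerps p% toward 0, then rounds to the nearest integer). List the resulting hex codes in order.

#8C8ABE, #8482B2, #3B3A50, #15151D, #0F0F14

#A5A2DF is rgb(165, 162, 223).
15%: (165 − 24.75 = 140.25→140, 162 − 24.3 = 137.7→138, 223 − 33.45 = 189.55→190) → #8C8ABE
20%: (165 − 33 = 132→132, 162 − 32.4 = 129.6→130, 223 − 44.6 = 178.4→178) → #8482B2
64%: (165 − 105.6 = 59.4→59, 162 − 103.68 = 58.32→58, 223 − 142.72 = 80.28→80) → #3B3A50
87%: (165 − 143.55 = 21.45→21, 162 − 140.94 = 21.06→21, 223 − 194.01 = 28.99→29) → #15151D
91%: (165 − 150.15 = 14.85→15, 162 − 147.42 = 14.58→15, 223 − 202.93 = 20.07→20) → #0F0F14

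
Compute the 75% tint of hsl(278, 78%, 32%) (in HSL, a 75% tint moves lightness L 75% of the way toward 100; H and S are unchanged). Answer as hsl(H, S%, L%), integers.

hsl(278, 78%, 83%)

L moves 75% from 32 toward 100: 32 + 51 = 83 → 83.
H and S are unchanged.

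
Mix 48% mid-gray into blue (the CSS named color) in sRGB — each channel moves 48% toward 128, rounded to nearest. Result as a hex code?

#3d3dc2

CSS blue is rgb(0, 0, 255).
Per channel, c → c + 0.48(128 − c):
  R: 0 + 0.48×(128−0) = 0 + 61.44 = 61.44 → 61
  G: 0 + 0.48×(128−0) = 0 + 61.44 = 61.44 → 61
  B: 255 − 60.96 = 194.04 → 194
rgb(61, 61, 194) = #3d3dc2.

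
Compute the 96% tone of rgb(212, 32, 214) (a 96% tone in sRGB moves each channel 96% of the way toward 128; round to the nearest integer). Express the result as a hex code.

#837c83

Per channel, c → c + 0.96(128 − c):
  R: 212 + 0.96×(128−212) = 212 − 80.64 = 131.36 → 131
  G: 32 + 92.16 = 124.16 → 124
  B: 214 + 0.96×(128−214) = 214 − 82.56 = 131.44 → 131
rgb(131, 124, 131) = #837c83.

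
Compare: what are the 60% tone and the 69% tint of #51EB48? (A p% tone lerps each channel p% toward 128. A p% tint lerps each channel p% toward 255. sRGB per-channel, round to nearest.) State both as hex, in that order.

#51EB48 is rgb(81, 235, 72).
60% tone:
  R: 81 + 28.2 = 109.2 → 109
  G: 235 − 64.2 = 170.8 → 171
  B: 72 + 0.6×(128−72) = 72 + 33.6 = 105.6 → 106
  → #6DAB6A
69% tint:
  R: 81 + 0.69×(255−81) = 81 + 120.06 = 201.06 → 201
  G: 235 + 0.69×(255−235) = 235 + 13.8 = 248.8 → 249
  B: 72 + 0.69×(255−72) = 72 + 126.27 = 198.27 → 198
  → #C9F9C6

#6DAB6A, #C9F9C6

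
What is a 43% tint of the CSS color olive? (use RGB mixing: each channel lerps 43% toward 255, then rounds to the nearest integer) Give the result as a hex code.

CSS olive is rgb(128, 128, 0).
Per channel, c → c + 0.43(255 − c):
  R: 128 + 0.43×(255−128) = 128 + 54.61 = 182.61 → 183
  G: 128 + 54.61 = 182.61 → 183
  B: 0 + 0.43×(255−0) = 0 + 109.65 = 109.65 → 110
rgb(183, 183, 110) = #b7b76e.

#b7b76e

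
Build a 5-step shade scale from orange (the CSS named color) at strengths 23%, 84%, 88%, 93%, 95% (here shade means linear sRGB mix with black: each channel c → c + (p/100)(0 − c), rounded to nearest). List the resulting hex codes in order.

CSS orange is rgb(255, 165, 0).
23%: (255 − 58.65 = 196.35→196, 165 − 37.95 = 127.05→127, 0→0) → #c47f00
84%: (255 − 214.2 = 40.8→41, 165 − 138.6 = 26.4→26, 0→0) → #291a00
88%: (255 − 224.4 = 30.6→31, 165 − 145.2 = 19.8→20, 0→0) → #1f1400
93%: (255 − 237.15 = 17.85→18, 165 − 153.45 = 11.55→12, 0→0) → #120c00
95%: (255 − 242.25 = 12.75→13, 165 − 156.75 = 8.25→8, 0→0) → #0d0800

#c47f00, #291a00, #1f1400, #120c00, #0d0800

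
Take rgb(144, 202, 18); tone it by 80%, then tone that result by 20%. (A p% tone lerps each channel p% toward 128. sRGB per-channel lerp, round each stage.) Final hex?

Lerp each channel 80% toward 128:
  R: 144 − 12.8 = 131.2 → 131
  G: 202 + 0.8×(128−202) = 202 − 59.2 = 142.8 → 143
  B: 18 + 0.8×(128−18) = 18 + 88 = 106 → 106
After the tone: rgb(131, 143, 106) = #838f6a.
A 20% tone moves each channel 20% toward 128:
  R: 131 + 0.2×(128−131) = 131 − 0.6 = 130.4 → 130
  G: 143 + 0.2×(128−143) = 143 − 3 = 140 → 140
  B: 106 + 0.2×(128−106) = 106 + 4.4 = 110.4 → 110
rgb(130, 140, 110) = #828c6e.

#828c6e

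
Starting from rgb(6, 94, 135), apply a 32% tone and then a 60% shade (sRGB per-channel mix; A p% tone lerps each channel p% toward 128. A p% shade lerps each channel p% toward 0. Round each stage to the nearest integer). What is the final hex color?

#122a35

Lerp each channel 32% toward 128:
  R: 6 + 0.32×(128−6) = 6 + 39.04 = 45.04 → 45
  G: 94 + 0.32×(128−94) = 94 + 10.88 = 104.88 → 105
  B: 135 + 0.32×(128−135) = 135 − 2.24 = 132.76 → 133
After the tone: rgb(45, 105, 133) = #2d6985.
Lerp each channel 60% toward 0:
  R: 45 − 27 = 18 → 18
  G: 105 + 0.6×(0−105) = 105 − 63 = 42 → 42
  B: 133 − 79.8 = 53.2 → 53
rgb(18, 42, 53) = #122a35.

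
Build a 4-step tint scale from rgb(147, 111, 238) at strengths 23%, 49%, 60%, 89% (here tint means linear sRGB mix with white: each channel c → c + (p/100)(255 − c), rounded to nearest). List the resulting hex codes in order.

23%: (147 + 24.84 = 171.84→172, 111 + 33.12 = 144.12→144, 238 + 3.91 = 241.91→242) → #ac90f2
49%: (147 + 52.92 = 199.92→200, 111 + 70.56 = 181.56→182, 238 + 8.33 = 246.33→246) → #c8b6f6
60%: (147 + 64.8 = 211.8→212, 111 + 86.4 = 197.4→197, 238 + 10.2 = 248.2→248) → #d4c5f8
89%: (147 + 96.12 = 243.12→243, 111 + 128.16 = 239.16→239, 238 + 15.13 = 253.13→253) → #f3effd

#ac90f2, #c8b6f6, #d4c5f8, #f3effd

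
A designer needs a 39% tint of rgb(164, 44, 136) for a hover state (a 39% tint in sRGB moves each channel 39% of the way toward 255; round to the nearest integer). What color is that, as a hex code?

#C77EB6

A 39% tint moves each channel 39% toward 255:
  R: 164 + 0.39×(255−164) = 164 + 35.49 = 199.49 → 199
  G: 44 + 0.39×(255−44) = 44 + 82.29 = 126.29 → 126
  B: 136 + 0.39×(255−136) = 136 + 46.41 = 182.41 → 182
rgb(199, 126, 182) = #C77EB6.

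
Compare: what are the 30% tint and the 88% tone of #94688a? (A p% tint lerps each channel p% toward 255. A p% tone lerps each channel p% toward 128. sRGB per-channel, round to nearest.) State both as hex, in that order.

#b495ad, #827d81

#94688a is rgb(148, 104, 138).
30% tint:
  R: 148 + 0.3×(255−148) = 148 + 32.1 = 180.1 → 180
  G: 104 + 0.3×(255−104) = 104 + 45.3 = 149.3 → 149
  B: 138 + 0.3×(255−138) = 138 + 35.1 = 173.1 → 173
  → #b495ad
88% tone:
  R: 148 + 0.88×(128−148) = 148 − 17.6 = 130.4 → 130
  G: 104 + 0.88×(128−104) = 104 + 21.12 = 125.12 → 125
  B: 138 + 0.88×(128−138) = 138 − 8.8 = 129.2 → 129
  → #827d81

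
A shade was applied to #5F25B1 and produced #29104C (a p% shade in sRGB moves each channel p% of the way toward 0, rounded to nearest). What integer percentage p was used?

57%

#5F25B1 is rgb(95, 37, 177); #29104C is rgb(41, 16, 76).
On the B channel (widest range): 76 ≈ 177 + (p/100)(0 − 177), so p ≈ 100×(76 − 177)/(0 − 177) = -10100/-177 = 57.06.
p = 57 reproduces all three channels after rounding.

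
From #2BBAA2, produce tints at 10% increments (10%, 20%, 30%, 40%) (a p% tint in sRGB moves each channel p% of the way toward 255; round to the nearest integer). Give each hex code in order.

#40C1AB, #55C8B5, #6BCFBE, #80D6C7

#2BBAA2 is rgb(43, 186, 162).
10%: (43 + 21.2 = 64.2→64, 186 + 6.9 = 192.9→193, 162 + 9.3 = 171.3→171) → #40C1AB
20%: (43 + 42.4 = 85.4→85, 186 + 13.8 = 199.8→200, 162 + 18.6 = 180.6→181) → #55C8B5
30%: (43 + 63.6 = 106.6→107, 186 + 20.7 = 206.7→207, 162 + 27.9 = 189.9→190) → #6BCFBE
40%: (43 + 84.8 = 127.8→128, 186 + 27.6 = 213.6→214, 162 + 37.2 = 199.2→199) → #80D6C7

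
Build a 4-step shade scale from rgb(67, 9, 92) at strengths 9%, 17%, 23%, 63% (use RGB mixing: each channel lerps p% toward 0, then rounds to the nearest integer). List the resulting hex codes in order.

9%: (67 − 6.03 = 60.97→61, 9 − 0.81 = 8.19→8, 92 − 8.28 = 83.72→84) → #3D0854
17%: (67 − 11.39 = 55.61→56, 9 − 1.53 = 7.47→7, 92 − 15.64 = 76.36→76) → #38074C
23%: (67 − 15.41 = 51.59→52, 9 − 2.07 = 6.93→7, 92 − 21.16 = 70.84→71) → #340747
63%: (67 − 42.21 = 24.79→25, 9 − 5.67 = 3.33→3, 92 − 57.96 = 34.04→34) → #190322

#3D0854, #38074C, #340747, #190322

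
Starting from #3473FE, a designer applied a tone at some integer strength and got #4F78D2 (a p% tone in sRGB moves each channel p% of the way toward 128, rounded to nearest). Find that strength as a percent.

#3473FE is rgb(52, 115, 254); #4F78D2 is rgb(79, 120, 210).
On the B channel (widest range): 210 ≈ 254 + (p/100)(128 − 254), so p ≈ 100×(210 − 254)/(128 − 254) = -4400/-126 = 34.92.
p = 35 reproduces all three channels after rounding.

35%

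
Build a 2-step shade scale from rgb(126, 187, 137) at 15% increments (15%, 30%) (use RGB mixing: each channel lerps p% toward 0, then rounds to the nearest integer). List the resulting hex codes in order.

15%: (126 − 18.9 = 107.1→107, 187 − 28.05 = 158.95→159, 137 − 20.55 = 116.45→116) → #6b9f74
30%: (126 − 37.8 = 88.2→88, 187 − 56.1 = 130.9→131, 137 − 41.1 = 95.9→96) → #588360

#6b9f74, #588360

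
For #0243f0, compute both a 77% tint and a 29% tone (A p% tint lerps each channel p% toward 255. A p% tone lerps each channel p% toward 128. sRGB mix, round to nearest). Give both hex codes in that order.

#0243f0 is rgb(2, 67, 240).
77% tint:
  R: 2 + 0.77×(255−2) = 2 + 194.81 = 196.81 → 197
  G: 67 + 0.77×(255−67) = 67 + 144.76 = 211.76 → 212
  B: 240 + 11.55 = 251.55 → 252
  → #c5d4fc
29% tone:
  R: 2 + 0.29×(128−2) = 2 + 36.54 = 38.54 → 39
  G: 67 + 0.29×(128−67) = 67 + 17.69 = 84.69 → 85
  B: 240 − 32.48 = 207.52 → 208
  → #2755d0

#c5d4fc, #2755d0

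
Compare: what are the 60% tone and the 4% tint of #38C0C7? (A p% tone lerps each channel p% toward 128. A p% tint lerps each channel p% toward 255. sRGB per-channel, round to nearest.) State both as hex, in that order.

#38C0C7 is rgb(56, 192, 199).
60% tone:
  R: 56 + 43.2 = 99.2 → 99
  G: 192 − 38.4 = 153.6 → 154
  B: 199 + 0.6×(128−199) = 199 − 42.6 = 156.4 → 156
  → #639A9C
4% tint:
  R: 56 + 7.96 = 63.96 → 64
  G: 192 + 2.52 = 194.52 → 195
  B: 199 + 0.04×(255−199) = 199 + 2.24 = 201.24 → 201
  → #40C3C9

#639A9C, #40C3C9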